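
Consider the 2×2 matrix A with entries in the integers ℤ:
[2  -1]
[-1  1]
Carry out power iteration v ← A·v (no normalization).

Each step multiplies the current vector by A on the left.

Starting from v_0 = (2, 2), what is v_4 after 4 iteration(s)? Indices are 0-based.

v_4 = (26, -16)

v_0 = (2, 2).
v_1 = A·v_0 = (2, 0).
v_2 = A·v_1 = (4, -2).
v_3 = A·v_2 = (10, -6).
v_4 = A·v_3 = (26, -16).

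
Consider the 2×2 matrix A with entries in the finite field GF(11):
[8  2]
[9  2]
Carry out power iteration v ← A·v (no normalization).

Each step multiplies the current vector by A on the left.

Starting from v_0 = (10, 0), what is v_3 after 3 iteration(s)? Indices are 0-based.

v_3 = (0, 6)

v_0 = (10, 0).
v_1 = A·v_0 = (3, 2).
v_2 = A·v_1 = (6, 9).
v_3 = A·v_2 = (0, 6).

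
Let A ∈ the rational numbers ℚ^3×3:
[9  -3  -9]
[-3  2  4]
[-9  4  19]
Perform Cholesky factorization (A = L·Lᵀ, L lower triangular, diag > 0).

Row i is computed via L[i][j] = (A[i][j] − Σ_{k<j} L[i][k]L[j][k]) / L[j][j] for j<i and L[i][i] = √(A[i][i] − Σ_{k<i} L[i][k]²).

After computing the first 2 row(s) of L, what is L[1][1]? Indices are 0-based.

L[1][1] = 1

Step 1: L[0][0] = √(9) = 3.
  L[1][0] = (-3) / L[0][0] = -1.
Step 2: L[1][1] = √(1) = 1.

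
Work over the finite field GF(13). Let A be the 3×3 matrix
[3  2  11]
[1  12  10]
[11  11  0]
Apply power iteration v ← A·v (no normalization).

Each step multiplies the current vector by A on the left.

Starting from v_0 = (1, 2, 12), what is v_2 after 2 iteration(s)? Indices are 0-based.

v_2 = (4, 12, 4)

v_0 = (1, 2, 12).
v_1 = A·v_0 = (9, 2, 7).
v_2 = A·v_1 = (4, 12, 4).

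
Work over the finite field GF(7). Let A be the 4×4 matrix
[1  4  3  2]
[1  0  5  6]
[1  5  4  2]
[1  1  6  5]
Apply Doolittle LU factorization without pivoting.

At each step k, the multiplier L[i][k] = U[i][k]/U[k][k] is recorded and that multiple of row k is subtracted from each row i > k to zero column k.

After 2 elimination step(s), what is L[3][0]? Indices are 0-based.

[col 0] pivot 1
  R1 -= 1*R0 → (0, 3, 2, 4)  (L[1][0] := 1)
  R2 -= 1*R0 → (0, 1, 1, 0)  (L[2][0] := 1)
  R3 -= 1*R0 → (0, 4, 3, 3)  (L[3][0] := 1)
[col 1] pivot 3
  R2 -= 5*R1 → (0, 0, 5, 1)  (L[2][1] := 5)
  R3 -= 6*R1 → (0, 0, 5, 0)  (L[3][1] := 6)

L[3][0] = 1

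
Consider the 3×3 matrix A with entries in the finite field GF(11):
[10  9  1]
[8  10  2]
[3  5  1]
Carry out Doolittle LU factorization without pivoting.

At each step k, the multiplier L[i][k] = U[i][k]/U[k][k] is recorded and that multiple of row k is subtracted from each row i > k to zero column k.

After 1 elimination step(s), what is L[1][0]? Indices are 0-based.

L[1][0] = 3

[col 0] pivot 10
  R1 -= 3*R0 → (0, 5, 10)  (L[1][0] := 3)
  R2 -= 8*R0 → (0, 10, 4)  (L[2][0] := 8)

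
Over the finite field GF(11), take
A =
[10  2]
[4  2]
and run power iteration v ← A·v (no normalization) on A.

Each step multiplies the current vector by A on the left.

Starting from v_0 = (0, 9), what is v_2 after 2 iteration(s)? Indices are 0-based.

v_0 = (0, 9).
v_1 = A·v_0 = (7, 7).
v_2 = A·v_1 = (7, 9).

v_2 = (7, 9)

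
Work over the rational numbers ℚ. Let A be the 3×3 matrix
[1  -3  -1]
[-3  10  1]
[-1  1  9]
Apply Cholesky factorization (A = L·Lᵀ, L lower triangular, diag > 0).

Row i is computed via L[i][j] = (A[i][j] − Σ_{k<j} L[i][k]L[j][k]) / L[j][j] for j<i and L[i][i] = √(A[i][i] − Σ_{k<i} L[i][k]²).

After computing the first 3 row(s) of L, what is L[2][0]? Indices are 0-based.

Step 1: L[0][0] = √(1) = 1.
  L[1][0] = (-3) / L[0][0] = -3.
Step 2: L[1][1] = √(1) = 1.
  L[2][0] = (-1) / L[0][0] = -1.
  L[2][1] = (-2) / L[1][1] = -2.
Step 3: L[2][2] = √(4) = 2.

L[2][0] = -1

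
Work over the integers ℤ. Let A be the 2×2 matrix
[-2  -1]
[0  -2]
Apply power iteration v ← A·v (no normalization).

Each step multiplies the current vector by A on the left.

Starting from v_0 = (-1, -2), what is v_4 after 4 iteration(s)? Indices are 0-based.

v_0 = (-1, -2).
v_1 = A·v_0 = (4, 4).
v_2 = A·v_1 = (-12, -8).
v_3 = A·v_2 = (32, 16).
v_4 = A·v_3 = (-80, -32).

v_4 = (-80, -32)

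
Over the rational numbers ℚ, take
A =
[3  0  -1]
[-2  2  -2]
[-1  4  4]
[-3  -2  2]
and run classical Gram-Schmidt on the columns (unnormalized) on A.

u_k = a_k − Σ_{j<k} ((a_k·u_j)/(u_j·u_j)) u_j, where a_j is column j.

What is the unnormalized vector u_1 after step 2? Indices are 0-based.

Step 1: u_0 = a_0 = (3, -2, -1, -3).
Step 2: u_1 = a_1 − (-2/23)·u_0 = (6/23, 42/23, 90/23, -52/23).

u_1 = (6/23, 42/23, 90/23, -52/23)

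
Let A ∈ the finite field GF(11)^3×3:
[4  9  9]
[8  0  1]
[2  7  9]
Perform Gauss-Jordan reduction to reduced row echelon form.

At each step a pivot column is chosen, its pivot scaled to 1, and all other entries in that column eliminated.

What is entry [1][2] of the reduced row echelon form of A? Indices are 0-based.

M[1][2] = 4

pivot(0,0)=4: scale R0 → (1, 5, 5)
  clear (1,0): R1 −= (8)R0 → (0, 4, 5)
  clear (2,0): R2 −= (2)R0 → (0, 8, 10)
pivot(1,1)=4: scale R1 → (0, 1, 4)
  clear (0,1): R0 −= (5)R1 → (1, 0, 7)
  clear (2,1): R2 −= (8)R1 → (0, 0, 0)
col 2: no nonzero at/below row 2; advance.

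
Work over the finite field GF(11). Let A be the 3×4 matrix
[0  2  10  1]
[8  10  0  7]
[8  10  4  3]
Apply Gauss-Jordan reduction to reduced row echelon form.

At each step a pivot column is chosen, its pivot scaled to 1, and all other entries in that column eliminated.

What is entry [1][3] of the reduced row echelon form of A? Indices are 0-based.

M[1][3] = 0

pivot(0,0): swap R0↔R1
pivot(0,0)=8: scale R0 → (1, 4, 0, 5)
  clear (2,0): R2 −= (8)R0 → (0, 0, 4, 7)
pivot(1,1)=2: scale R1 → (0, 1, 5, 6)
  clear (0,1): R0 −= (4)R1 → (1, 0, 2, 3)
pivot(2,2)=4: scale R2 → (0, 0, 1, 10)
  clear (0,2): R0 −= (2)R2 → (1, 0, 0, 5)
  clear (1,2): R1 −= (5)R2 → (0, 1, 0, 0)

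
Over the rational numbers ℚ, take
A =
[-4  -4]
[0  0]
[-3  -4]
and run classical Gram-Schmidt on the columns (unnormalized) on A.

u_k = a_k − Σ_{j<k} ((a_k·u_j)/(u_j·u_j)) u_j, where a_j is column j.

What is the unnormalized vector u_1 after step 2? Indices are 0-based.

Step 1: u_0 = a_0 = (-4, 0, -3).
Step 2: u_1 = a_1 − (28/25)·u_0 = (12/25, 0, -16/25).

u_1 = (12/25, 0, -16/25)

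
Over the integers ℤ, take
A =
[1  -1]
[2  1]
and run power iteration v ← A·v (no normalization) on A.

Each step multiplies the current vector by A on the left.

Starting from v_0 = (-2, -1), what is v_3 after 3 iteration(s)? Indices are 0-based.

v_0 = (-2, -1).
v_1 = A·v_0 = (-1, -5).
v_2 = A·v_1 = (4, -7).
v_3 = A·v_2 = (11, 1).

v_3 = (11, 1)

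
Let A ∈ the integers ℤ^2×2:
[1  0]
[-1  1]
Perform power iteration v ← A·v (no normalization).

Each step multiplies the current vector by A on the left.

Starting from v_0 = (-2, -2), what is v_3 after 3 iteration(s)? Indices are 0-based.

v_3 = (-2, 4)

v_0 = (-2, -2).
v_1 = A·v_0 = (-2, 0).
v_2 = A·v_1 = (-2, 2).
v_3 = A·v_2 = (-2, 4).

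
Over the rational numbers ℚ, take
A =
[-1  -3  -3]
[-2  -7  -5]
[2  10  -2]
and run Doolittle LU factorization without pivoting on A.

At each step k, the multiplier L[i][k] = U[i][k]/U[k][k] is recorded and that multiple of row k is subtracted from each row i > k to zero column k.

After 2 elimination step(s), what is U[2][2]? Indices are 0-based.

k=0: U[0][0]=-1
  eliminate (1,0): mult=2, new row 1: (0, -1, 1); set L[1][0]=2
  eliminate (2,0): mult=-2, new row 2: (0, 4, -8); set L[2][0]=-2
k=1: U[1][1]=-1
  eliminate (2,1): mult=-4, new row 2: (0, 0, -4); set L[2][1]=-4

U[2][2] = -4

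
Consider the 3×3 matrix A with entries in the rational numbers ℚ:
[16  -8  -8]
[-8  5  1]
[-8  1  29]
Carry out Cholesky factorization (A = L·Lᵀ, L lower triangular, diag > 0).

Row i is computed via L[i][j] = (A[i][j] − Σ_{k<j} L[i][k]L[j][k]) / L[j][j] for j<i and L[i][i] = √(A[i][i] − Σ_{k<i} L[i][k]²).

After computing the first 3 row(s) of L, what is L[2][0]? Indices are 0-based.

Step 1: L[0][0] = √(16) = 4.
  L[1][0] = (-8) / L[0][0] = -2.
Step 2: L[1][1] = √(1) = 1.
  L[2][0] = (-8) / L[0][0] = -2.
  L[2][1] = (-3) / L[1][1] = -3.
Step 3: L[2][2] = √(16) = 4.

L[2][0] = -2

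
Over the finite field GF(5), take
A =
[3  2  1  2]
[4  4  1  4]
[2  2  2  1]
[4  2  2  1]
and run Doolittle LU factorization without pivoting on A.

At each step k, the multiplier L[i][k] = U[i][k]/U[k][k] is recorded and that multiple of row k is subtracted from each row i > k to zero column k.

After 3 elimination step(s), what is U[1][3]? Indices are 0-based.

[col 0] pivot 3
  R1 -= 3*R0 → (0, 3, 3, 3)  (L[1][0] := 3)
  R2 -= 4*R0 → (0, 4, 3, 3)  (L[2][0] := 4)
  R3 -= 3*R0 → (0, 1, 4, 0)  (L[3][0] := 3)
[col 1] pivot 3
  R2 -= 3*R1 → (0, 0, 4, 4)  (L[2][1] := 3)
  R3 -= 2*R1 → (0, 0, 3, 4)  (L[3][1] := 2)
[col 2] pivot 4
  R3 -= 2*R2 → (0, 0, 0, 1)  (L[3][2] := 2)

U[1][3] = 3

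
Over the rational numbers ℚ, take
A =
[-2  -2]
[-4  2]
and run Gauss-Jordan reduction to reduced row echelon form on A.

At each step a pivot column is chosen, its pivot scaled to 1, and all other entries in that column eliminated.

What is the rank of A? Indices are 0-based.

rank = 2

[1] R0 /= -2  ⇒  (1, 1)
     R1 -= -4·R0  ⇒  (0, 6)
[2] R1 /= 6  ⇒  (0, 1)
     R0 -= 1·R1  ⇒  (1, 0)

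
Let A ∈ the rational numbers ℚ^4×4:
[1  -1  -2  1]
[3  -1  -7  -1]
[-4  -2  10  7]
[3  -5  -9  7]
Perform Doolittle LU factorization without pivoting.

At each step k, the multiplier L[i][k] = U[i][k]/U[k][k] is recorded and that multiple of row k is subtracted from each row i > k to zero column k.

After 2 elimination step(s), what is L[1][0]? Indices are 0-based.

k=0: U[0][0]=1
  eliminate (1,0): mult=3, new row 1: (0, 2, -1, -4); set L[1][0]=3
  eliminate (2,0): mult=-4, new row 2: (0, -6, 2, 11); set L[2][0]=-4
  eliminate (3,0): mult=3, new row 3: (0, -2, -3, 4); set L[3][0]=3
k=1: U[1][1]=2
  eliminate (2,1): mult=-3, new row 2: (0, 0, -1, -1); set L[2][1]=-3
  eliminate (3,1): mult=-1, new row 3: (0, 0, -4, 0); set L[3][1]=-1

L[1][0] = 3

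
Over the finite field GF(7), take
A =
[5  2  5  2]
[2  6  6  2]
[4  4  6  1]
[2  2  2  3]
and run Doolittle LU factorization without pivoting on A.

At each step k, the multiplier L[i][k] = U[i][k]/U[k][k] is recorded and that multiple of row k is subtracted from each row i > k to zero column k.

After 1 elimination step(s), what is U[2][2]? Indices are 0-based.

U[2][2] = 2

[col 0] pivot 5
  R1 -= 6*R0 → (0, 1, 4, 4)  (L[1][0] := 6)
  R2 -= 5*R0 → (0, 1, 2, 5)  (L[2][0] := 5)
  R3 -= 6*R0 → (0, 4, 0, 5)  (L[3][0] := 6)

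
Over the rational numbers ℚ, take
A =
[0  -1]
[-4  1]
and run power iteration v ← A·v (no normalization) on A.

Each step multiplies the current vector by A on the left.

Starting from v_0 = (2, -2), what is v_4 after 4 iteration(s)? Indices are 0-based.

v_4 = (58, -130)

v_0 = (2, -2).
v_1 = A·v_0 = (2, -10).
v_2 = A·v_1 = (10, -18).
v_3 = A·v_2 = (18, -58).
v_4 = A·v_3 = (58, -130).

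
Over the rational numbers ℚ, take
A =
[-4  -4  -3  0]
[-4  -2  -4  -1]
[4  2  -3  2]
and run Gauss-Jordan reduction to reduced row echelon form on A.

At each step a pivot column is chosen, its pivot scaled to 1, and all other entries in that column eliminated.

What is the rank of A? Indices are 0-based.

pivot(0,0)=-4: scale R0 → (1, 1, 3/4, 0)
  clear (1,0): R1 −= (-4)R0 → (0, 2, -1, -1)
  clear (2,0): R2 −= (4)R0 → (0, -2, -6, 2)
pivot(1,1)=2: scale R1 → (0, 1, -1/2, -1/2)
  clear (0,1): R0 −= (1)R1 → (1, 0, 5/4, 1/2)
  clear (2,1): R2 −= (-2)R1 → (0, 0, -7, 1)
pivot(2,2)=-7: scale R2 → (0, 0, 1, -1/7)
  clear (0,2): R0 −= (5/4)R2 → (1, 0, 0, 19/28)
  clear (1,2): R1 −= (-1/2)R2 → (0, 1, 0, -4/7)

rank = 3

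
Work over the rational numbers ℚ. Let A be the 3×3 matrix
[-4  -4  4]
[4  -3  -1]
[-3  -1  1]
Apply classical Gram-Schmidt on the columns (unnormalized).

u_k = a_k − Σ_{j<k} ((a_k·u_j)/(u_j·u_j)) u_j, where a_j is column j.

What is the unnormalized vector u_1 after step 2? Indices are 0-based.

u_1 = (-136/41, -151/41, -20/41)

Step 1: u_0 = a_0 = (-4, 4, -3).
Step 2: u_1 = a_1 − (7/41)·u_0 = (-136/41, -151/41, -20/41).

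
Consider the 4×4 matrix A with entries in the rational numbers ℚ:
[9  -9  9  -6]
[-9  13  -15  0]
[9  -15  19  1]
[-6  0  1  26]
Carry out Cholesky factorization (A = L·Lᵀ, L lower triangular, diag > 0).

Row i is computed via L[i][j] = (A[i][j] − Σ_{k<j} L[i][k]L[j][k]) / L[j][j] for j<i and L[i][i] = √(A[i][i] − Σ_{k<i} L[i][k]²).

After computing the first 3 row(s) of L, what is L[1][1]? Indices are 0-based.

Step 1: L[0][0] = √(9) = 3.
  L[1][0] = (-9) / L[0][0] = -3.
Step 2: L[1][1] = √(4) = 2.
  L[2][0] = (9) / L[0][0] = 3.
  L[2][1] = (-6) / L[1][1] = -3.
Step 3: L[2][2] = √(1) = 1.

L[1][1] = 2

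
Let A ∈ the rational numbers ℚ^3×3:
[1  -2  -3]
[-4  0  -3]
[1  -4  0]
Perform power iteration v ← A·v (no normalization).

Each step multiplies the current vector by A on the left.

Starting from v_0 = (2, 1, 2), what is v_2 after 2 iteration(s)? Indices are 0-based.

v_2 = (28, 30, 50)

v_0 = (2, 1, 2).
v_1 = A·v_0 = (-6, -14, -2).
v_2 = A·v_1 = (28, 30, 50).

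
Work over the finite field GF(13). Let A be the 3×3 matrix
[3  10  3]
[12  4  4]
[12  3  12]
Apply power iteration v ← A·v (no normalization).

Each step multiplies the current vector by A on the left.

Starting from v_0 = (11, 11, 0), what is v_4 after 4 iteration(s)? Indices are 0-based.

v_0 = (11, 11, 0).
v_1 = A·v_0 = (0, 7, 9).
v_2 = A·v_1 = (6, 12, 12).
v_3 = A·v_2 = (5, 12, 5).
v_4 = A·v_3 = (7, 11, 0).

v_4 = (7, 11, 0)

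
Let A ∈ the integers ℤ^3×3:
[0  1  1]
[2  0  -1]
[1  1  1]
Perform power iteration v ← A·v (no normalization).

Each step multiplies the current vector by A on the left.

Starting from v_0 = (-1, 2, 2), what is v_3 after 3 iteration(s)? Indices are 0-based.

v_0 = (-1, 2, 2).
v_1 = A·v_0 = (4, -4, 3).
v_2 = A·v_1 = (-1, 5, 3).
v_3 = A·v_2 = (8, -5, 7).

v_3 = (8, -5, 7)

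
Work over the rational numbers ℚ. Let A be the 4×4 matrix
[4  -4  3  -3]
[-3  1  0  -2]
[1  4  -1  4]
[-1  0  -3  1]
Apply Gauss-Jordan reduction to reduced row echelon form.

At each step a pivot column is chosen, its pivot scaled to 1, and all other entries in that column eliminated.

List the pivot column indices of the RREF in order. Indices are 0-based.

pivot columns: 0, 1, 2, 3

step 1: normalize row 0 (÷4) = (1, -1, 3/4, -3/4)
  row 1: subtract -3×row0 = (0, -2, 9/4, -17/4)
  row 2: subtract 1×row0 = (0, 5, -7/4, 19/4)
  row 3: subtract -1×row0 = (0, -1, -9/4, 1/4)
step 2: normalize row 1 (÷-2) = (0, 1, -9/8, 17/8)
  row 0: subtract -1×row1 = (1, 0, -3/8, 11/8)
  row 2: subtract 5×row1 = (0, 0, 31/8, -47/8)
  row 3: subtract -1×row1 = (0, 0, -27/8, 19/8)
step 3: normalize row 2 (÷31/8) = (0, 0, 1, -47/31)
  row 0: subtract -3/8×row2 = (1, 0, 0, 25/31)
  row 1: subtract -9/8×row2 = (0, 1, 0, 13/31)
  row 3: subtract -27/8×row2 = (0, 0, 0, -85/31)
step 4: normalize row 3 (÷-85/31) = (0, 0, 0, 1)
  row 0: subtract 25/31×row3 = (1, 0, 0, 0)
  row 1: subtract 13/31×row3 = (0, 1, 0, 0)
  row 2: subtract -47/31×row3 = (0, 0, 1, 0)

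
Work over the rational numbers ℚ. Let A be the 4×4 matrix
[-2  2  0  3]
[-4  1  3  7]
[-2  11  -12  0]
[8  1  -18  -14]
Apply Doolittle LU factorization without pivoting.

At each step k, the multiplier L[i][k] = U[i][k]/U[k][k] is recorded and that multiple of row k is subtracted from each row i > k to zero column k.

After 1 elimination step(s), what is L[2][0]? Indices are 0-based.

L[2][0] = 1

k=0: U[0][0]=-2
  eliminate (1,0): mult=2, new row 1: (0, -3, 3, 1); set L[1][0]=2
  eliminate (2,0): mult=1, new row 2: (0, 9, -12, -3); set L[2][0]=1
  eliminate (3,0): mult=-4, new row 3: (0, 9, -18, -2); set L[3][0]=-4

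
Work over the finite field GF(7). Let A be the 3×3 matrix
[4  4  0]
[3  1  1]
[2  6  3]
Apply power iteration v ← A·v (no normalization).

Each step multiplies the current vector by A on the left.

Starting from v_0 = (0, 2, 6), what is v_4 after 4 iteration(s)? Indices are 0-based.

v_0 = (0, 2, 6).
v_1 = A·v_0 = (1, 1, 2).
v_2 = A·v_1 = (1, 6, 0).
v_3 = A·v_2 = (0, 2, 3).
v_4 = A·v_3 = (1, 5, 0).

v_4 = (1, 5, 0)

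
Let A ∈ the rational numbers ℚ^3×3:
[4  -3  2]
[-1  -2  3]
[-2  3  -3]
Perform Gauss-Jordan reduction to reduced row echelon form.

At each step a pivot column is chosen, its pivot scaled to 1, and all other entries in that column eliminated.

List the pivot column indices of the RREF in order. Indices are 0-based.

pivot columns: 0, 1, 2

step 1: normalize row 0 (÷4) = (1, -3/4, 1/2)
  row 1: subtract -1×row0 = (0, -11/4, 7/2)
  row 2: subtract -2×row0 = (0, 3/2, -2)
step 2: normalize row 1 (÷-11/4) = (0, 1, -14/11)
  row 0: subtract -3/4×row1 = (1, 0, -5/11)
  row 2: subtract 3/2×row1 = (0, 0, -1/11)
step 3: normalize row 2 (÷-1/11) = (0, 0, 1)
  row 0: subtract -5/11×row2 = (1, 0, 0)
  row 1: subtract -14/11×row2 = (0, 1, 0)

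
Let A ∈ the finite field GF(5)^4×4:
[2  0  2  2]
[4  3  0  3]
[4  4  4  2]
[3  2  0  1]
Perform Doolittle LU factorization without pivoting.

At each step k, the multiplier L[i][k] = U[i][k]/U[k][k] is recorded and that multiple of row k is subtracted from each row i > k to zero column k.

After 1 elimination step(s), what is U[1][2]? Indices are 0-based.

U[1][2] = 1

[col 0] pivot 2
  R1 -= 2*R0 → (0, 3, 1, 4)  (L[1][0] := 2)
  R2 -= 2*R0 → (0, 4, 0, 3)  (L[2][0] := 2)
  R3 -= 4*R0 → (0, 2, 2, 3)  (L[3][0] := 4)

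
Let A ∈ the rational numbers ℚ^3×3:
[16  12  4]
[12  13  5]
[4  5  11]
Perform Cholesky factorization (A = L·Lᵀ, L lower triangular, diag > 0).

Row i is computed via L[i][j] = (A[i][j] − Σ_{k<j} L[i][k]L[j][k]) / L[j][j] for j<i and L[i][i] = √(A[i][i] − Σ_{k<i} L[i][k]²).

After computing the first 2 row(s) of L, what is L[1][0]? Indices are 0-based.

L[1][0] = 3

Step 1: L[0][0] = √(16) = 4.
  L[1][0] = (12) / L[0][0] = 3.
Step 2: L[1][1] = √(4) = 2.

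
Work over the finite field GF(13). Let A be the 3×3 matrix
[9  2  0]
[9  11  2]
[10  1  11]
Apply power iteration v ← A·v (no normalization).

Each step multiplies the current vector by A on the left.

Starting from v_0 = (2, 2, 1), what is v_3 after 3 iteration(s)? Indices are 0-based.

v_0 = (2, 2, 1).
v_1 = A·v_0 = (9, 3, 7).
v_2 = A·v_1 = (9, 11, 1).
v_3 = A·v_2 = (12, 9, 8).

v_3 = (12, 9, 8)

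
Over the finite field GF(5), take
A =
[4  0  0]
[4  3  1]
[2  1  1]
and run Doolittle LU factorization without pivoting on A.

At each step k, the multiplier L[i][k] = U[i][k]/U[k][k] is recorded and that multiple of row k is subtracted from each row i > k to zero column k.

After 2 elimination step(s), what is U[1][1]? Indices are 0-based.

k=0: U[0][0]=4
  eliminate (1,0): mult=1, new row 1: (0, 3, 1); set L[1][0]=1
  eliminate (2,0): mult=3, new row 2: (0, 1, 1); set L[2][0]=3
k=1: U[1][1]=3
  eliminate (2,1): mult=2, new row 2: (0, 0, 4); set L[2][1]=2

U[1][1] = 3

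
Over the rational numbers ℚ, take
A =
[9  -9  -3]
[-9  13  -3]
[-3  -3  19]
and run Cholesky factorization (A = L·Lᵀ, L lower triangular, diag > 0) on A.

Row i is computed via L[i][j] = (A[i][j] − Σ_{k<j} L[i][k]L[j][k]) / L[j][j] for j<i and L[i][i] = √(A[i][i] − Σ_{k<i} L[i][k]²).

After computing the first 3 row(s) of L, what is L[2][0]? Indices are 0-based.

L[2][0] = -1

Step 1: L[0][0] = √(9) = 3.
  L[1][0] = (-9) / L[0][0] = -3.
Step 2: L[1][1] = √(4) = 2.
  L[2][0] = (-3) / L[0][0] = -1.
  L[2][1] = (-6) / L[1][1] = -3.
Step 3: L[2][2] = √(9) = 3.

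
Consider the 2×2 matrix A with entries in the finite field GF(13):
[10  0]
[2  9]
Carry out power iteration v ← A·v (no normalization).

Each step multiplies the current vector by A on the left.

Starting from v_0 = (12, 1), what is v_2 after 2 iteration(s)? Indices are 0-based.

v_2 = (4, 4)

v_0 = (12, 1).
v_1 = A·v_0 = (3, 7).
v_2 = A·v_1 = (4, 4).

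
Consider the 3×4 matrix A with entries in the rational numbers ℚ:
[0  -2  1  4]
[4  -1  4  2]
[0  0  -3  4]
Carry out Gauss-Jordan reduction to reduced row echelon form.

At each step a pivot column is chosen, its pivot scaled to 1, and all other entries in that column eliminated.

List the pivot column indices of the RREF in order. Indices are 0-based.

pivot columns: 0, 1, 2

step 1: exchange rows 0,1
step 1: normalize row 0 (÷4) = (1, -1/4, 1, 1/2)
step 2: normalize row 1 (÷-2) = (0, 1, -1/2, -2)
  row 0: subtract -1/4×row1 = (1, 0, 7/8, 0)
step 3: normalize row 2 (÷-3) = (0, 0, 1, -4/3)
  row 0: subtract 7/8×row2 = (1, 0, 0, 7/6)
  row 1: subtract -1/2×row2 = (0, 1, 0, -8/3)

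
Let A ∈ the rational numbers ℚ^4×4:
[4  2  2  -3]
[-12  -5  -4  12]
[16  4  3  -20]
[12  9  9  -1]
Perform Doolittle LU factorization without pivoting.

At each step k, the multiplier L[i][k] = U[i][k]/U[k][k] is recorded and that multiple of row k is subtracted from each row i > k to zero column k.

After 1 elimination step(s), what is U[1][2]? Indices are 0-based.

[col 0] pivot 4
  R1 -= -3*R0 → (0, 1, 2, 3)  (L[1][0] := -3)
  R2 -= 4*R0 → (0, -4, -5, -8)  (L[2][0] := 4)
  R3 -= 3*R0 → (0, 3, 3, 8)  (L[3][0] := 3)

U[1][2] = 2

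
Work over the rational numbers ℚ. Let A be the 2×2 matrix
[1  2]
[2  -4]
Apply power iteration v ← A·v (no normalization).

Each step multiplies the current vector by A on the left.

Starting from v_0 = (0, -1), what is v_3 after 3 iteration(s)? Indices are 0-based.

v_0 = (0, -1).
v_1 = A·v_0 = (-2, 4).
v_2 = A·v_1 = (6, -20).
v_3 = A·v_2 = (-34, 92).

v_3 = (-34, 92)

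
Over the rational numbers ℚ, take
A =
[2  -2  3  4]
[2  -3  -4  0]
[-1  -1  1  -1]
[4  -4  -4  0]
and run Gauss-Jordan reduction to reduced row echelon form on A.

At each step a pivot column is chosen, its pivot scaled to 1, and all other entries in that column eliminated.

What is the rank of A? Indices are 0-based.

[1] R0 /= 2  ⇒  (1, -1, 3/2, 2)
     R1 -= 2·R0  ⇒  (0, -1, -7, -4)
     R2 -= -1·R0  ⇒  (0, -2, 5/2, 1)
     R3 -= 4·R0  ⇒  (0, 0, -10, -8)
[2] R1 /= -1  ⇒  (0, 1, 7, 4)
     R0 -= -1·R1  ⇒  (1, 0, 17/2, 6)
     R2 -= -2·R1  ⇒  (0, 0, 33/2, 9)
[3] R2 /= 33/2  ⇒  (0, 0, 1, 6/11)
     R0 -= 17/2·R2  ⇒  (1, 0, 0, 15/11)
     R1 -= 7·R2  ⇒  (0, 1, 0, 2/11)
     R3 -= -10·R2  ⇒  (0, 0, 0, -28/11)
[4] R3 /= -28/11  ⇒  (0, 0, 0, 1)
     R0 -= 15/11·R3  ⇒  (1, 0, 0, 0)
     R1 -= 2/11·R3  ⇒  (0, 1, 0, 0)
     R2 -= 6/11·R3  ⇒  (0, 0, 1, 0)

rank = 4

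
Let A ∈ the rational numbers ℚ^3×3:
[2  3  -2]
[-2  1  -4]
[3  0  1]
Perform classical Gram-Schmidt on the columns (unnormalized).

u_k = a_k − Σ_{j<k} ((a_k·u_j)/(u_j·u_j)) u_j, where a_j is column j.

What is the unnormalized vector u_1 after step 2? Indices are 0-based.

Step 1: u_0 = a_0 = (2, -2, 3).
Step 2: u_1 = a_1 − (4/17)·u_0 = (43/17, 25/17, -12/17).

u_1 = (43/17, 25/17, -12/17)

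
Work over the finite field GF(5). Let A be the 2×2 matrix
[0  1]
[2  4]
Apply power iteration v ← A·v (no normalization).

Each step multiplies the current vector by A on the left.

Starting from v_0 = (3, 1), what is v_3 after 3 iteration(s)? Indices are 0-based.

v_3 = (2, 3)

v_0 = (3, 1).
v_1 = A·v_0 = (1, 0).
v_2 = A·v_1 = (0, 2).
v_3 = A·v_2 = (2, 3).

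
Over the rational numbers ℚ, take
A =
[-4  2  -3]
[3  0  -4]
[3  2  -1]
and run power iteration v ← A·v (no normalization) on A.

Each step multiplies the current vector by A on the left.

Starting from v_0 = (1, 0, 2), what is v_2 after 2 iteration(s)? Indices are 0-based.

v_0 = (1, 0, 2).
v_1 = A·v_0 = (-10, -5, 1).
v_2 = A·v_1 = (27, -34, -41).

v_2 = (27, -34, -41)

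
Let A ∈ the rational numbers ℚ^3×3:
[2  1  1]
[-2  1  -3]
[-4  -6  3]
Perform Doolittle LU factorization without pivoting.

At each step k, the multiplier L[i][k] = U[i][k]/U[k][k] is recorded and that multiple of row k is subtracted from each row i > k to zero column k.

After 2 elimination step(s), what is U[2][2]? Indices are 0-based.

[col 0] pivot 2
  R1 -= -1*R0 → (0, 2, -2)  (L[1][0] := -1)
  R2 -= -2*R0 → (0, -4, 5)  (L[2][0] := -2)
[col 1] pivot 2
  R2 -= -2*R1 → (0, 0, 1)  (L[2][1] := -2)

U[2][2] = 1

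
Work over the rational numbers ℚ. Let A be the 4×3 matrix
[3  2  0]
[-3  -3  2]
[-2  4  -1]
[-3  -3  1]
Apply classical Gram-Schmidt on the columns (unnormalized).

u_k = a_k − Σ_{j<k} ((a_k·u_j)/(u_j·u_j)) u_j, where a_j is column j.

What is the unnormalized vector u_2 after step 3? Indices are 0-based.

Step 1: u_0 = a_0 = (3, -3, -2, -3).
Step 2: u_1 = a_1 − (16/31)·u_0 = (14/31, -45/31, 156/31, -45/31).
Step 3: u_2 = a_2 − (-7/31)·u_0 − (-291/922)·u_1 = (378/461, 797/922, 63/461, -125/922).

u_2 = (378/461, 797/922, 63/461, -125/922)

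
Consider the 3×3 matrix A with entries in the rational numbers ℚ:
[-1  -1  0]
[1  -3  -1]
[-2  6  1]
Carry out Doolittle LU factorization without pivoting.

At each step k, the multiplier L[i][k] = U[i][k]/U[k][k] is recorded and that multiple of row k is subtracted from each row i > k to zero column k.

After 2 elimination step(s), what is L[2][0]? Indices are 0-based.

L[2][0] = 2

Step 1: pivot at (0,0) is -1.
  row1 ← row1 − (-1)·row0  ⇒  L[1][0]=-1, U row1=(0, -4, -1)
  row2 ← row2 − (2)·row0  ⇒  L[2][0]=2, U row2=(0, 8, 1)
Step 2: pivot at (1,1) is -4.
  row2 ← row2 − (-2)·row1  ⇒  L[2][1]=-2, U row2=(0, 0, -1)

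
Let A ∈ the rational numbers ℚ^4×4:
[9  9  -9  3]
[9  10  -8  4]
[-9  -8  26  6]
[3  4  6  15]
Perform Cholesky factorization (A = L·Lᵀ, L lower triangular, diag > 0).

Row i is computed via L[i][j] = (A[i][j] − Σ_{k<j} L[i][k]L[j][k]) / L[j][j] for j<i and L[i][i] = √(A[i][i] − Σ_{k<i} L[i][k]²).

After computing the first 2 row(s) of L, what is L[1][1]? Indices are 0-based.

Step 1: L[0][0] = √(9) = 3.
  L[1][0] = (9) / L[0][0] = 3.
Step 2: L[1][1] = √(1) = 1.

L[1][1] = 1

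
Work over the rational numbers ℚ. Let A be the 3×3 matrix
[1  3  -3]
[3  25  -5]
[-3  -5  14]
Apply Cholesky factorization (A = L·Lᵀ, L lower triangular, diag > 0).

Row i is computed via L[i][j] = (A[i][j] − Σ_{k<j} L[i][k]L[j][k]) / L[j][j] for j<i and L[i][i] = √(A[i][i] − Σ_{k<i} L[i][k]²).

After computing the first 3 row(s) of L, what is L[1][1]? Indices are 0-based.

L[1][1] = 4

Step 1: L[0][0] = √(1) = 1.
  L[1][0] = (3) / L[0][0] = 3.
Step 2: L[1][1] = √(16) = 4.
  L[2][0] = (-3) / L[0][0] = -3.
  L[2][1] = (4) / L[1][1] = 1.
Step 3: L[2][2] = √(4) = 2.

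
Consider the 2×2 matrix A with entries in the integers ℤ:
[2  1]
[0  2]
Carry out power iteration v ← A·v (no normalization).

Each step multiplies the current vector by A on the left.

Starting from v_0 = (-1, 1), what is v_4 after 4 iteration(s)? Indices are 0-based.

v_4 = (16, 16)

v_0 = (-1, 1).
v_1 = A·v_0 = (-1, 2).
v_2 = A·v_1 = (0, 4).
v_3 = A·v_2 = (4, 8).
v_4 = A·v_3 = (16, 16).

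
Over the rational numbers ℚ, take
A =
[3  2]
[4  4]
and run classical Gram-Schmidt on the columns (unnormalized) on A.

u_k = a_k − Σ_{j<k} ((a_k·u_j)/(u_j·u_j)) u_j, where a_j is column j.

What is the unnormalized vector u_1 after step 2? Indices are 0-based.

Step 1: u_0 = a_0 = (3, 4).
Step 2: u_1 = a_1 − (22/25)·u_0 = (-16/25, 12/25).

u_1 = (-16/25, 12/25)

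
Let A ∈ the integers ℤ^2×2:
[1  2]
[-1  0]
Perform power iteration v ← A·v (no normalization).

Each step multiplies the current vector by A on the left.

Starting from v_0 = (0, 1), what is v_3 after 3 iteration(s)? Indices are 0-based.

v_0 = (0, 1).
v_1 = A·v_0 = (2, 0).
v_2 = A·v_1 = (2, -2).
v_3 = A·v_2 = (-2, -2).

v_3 = (-2, -2)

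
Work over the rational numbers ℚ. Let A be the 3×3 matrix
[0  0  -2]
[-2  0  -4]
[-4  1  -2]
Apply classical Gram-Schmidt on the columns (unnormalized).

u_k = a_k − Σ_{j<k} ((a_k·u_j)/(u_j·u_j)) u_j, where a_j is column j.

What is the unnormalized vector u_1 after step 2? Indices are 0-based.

Step 1: u_0 = a_0 = (0, -2, -4).
Step 2: u_1 = a_1 − (-1/5)·u_0 = (0, -2/5, 1/5).

u_1 = (0, -2/5, 1/5)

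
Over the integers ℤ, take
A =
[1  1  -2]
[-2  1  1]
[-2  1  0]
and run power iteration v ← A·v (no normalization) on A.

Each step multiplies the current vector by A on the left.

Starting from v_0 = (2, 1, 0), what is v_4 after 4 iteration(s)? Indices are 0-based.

v_0 = (2, 1, 0).
v_1 = A·v_0 = (3, -3, -3).
v_2 = A·v_1 = (6, -12, -9).
v_3 = A·v_2 = (12, -33, -24).
v_4 = A·v_3 = (27, -81, -57).

v_4 = (27, -81, -57)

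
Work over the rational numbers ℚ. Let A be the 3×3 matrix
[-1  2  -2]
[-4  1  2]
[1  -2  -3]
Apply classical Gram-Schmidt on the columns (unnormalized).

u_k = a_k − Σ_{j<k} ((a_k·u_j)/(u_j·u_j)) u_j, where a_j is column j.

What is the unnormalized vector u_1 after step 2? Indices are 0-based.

u_1 = (14/9, -7/9, -14/9)

Step 1: u_0 = a_0 = (-1, -4, 1).
Step 2: u_1 = a_1 − (-4/9)·u_0 = (14/9, -7/9, -14/9).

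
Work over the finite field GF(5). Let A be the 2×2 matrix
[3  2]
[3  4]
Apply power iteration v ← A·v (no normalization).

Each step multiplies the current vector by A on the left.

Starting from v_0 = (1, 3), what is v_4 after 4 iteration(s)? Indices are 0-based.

v_0 = (1, 3).
v_1 = A·v_0 = (4, 0).
v_2 = A·v_1 = (2, 2).
v_3 = A·v_2 = (0, 4).
v_4 = A·v_3 = (3, 1).

v_4 = (3, 1)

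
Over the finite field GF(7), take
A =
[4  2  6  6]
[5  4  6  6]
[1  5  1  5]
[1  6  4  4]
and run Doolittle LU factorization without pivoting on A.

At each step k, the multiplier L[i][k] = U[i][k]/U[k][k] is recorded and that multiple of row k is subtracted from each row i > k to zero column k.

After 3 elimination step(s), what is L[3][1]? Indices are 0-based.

k=0: U[0][0]=4
  eliminate (1,0): mult=3, new row 1: (0, 5, 2, 2); set L[1][0]=3
  eliminate (2,0): mult=2, new row 2: (0, 1, 3, 0); set L[2][0]=2
  eliminate (3,0): mult=2, new row 3: (0, 2, 6, 6); set L[3][0]=2
k=1: U[1][1]=5
  eliminate (2,1): mult=3, new row 2: (0, 0, 4, 1); set L[2][1]=3
  eliminate (3,1): mult=6, new row 3: (0, 0, 1, 1); set L[3][1]=6
k=2: U[2][2]=4
  eliminate (3,2): mult=2, new row 3: (0, 0, 0, 6); set L[3][2]=2

L[3][1] = 6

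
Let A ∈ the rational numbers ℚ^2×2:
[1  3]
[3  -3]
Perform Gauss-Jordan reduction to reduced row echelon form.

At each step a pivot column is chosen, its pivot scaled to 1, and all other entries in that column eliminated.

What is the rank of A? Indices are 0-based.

rank = 2

pivot(0,0)=1: scale R0 → (1, 3)
  clear (1,0): R1 −= (3)R0 → (0, -12)
pivot(1,1)=-12: scale R1 → (0, 1)
  clear (0,1): R0 −= (3)R1 → (1, 0)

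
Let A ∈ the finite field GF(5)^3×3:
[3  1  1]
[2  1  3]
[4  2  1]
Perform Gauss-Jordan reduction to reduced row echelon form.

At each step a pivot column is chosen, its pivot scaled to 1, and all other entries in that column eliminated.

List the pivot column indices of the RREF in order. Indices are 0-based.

[1] R0 /= 3  ⇒  (1, 2, 2)
     R1 -= 2·R0  ⇒  (0, 2, 4)
     R2 -= 4·R0  ⇒  (0, 4, 3)
[2] R1 /= 2  ⇒  (0, 1, 2)
     R0 -= 2·R1  ⇒  (1, 0, 3)
     R2 -= 4·R1  ⇒  (0, 0, 0)
column 2 empty below row 2

pivot columns: 0, 1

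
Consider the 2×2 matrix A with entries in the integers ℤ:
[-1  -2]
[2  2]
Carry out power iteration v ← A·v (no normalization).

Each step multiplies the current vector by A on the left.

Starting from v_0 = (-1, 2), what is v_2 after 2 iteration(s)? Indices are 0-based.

v_0 = (-1, 2).
v_1 = A·v_0 = (-3, 2).
v_2 = A·v_1 = (-1, -2).

v_2 = (-1, -2)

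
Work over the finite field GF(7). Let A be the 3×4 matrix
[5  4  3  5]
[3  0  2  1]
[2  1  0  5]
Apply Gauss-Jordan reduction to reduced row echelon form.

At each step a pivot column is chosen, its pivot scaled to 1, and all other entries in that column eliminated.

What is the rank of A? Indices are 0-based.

step 1: normalize row 0 (÷5) = (1, 5, 2, 1)
  row 1: subtract 3×row0 = (0, 6, 3, 5)
  row 2: subtract 2×row0 = (0, 5, 3, 3)
step 2: normalize row 1 (÷6) = (0, 1, 4, 2)
  row 0: subtract 5×row1 = (1, 0, 3, 5)
  row 2: subtract 5×row1 = (0, 0, 4, 0)
step 3: normalize row 2 (÷4) = (0, 0, 1, 0)
  row 0: subtract 3×row2 = (1, 0, 0, 5)
  row 1: subtract 4×row2 = (0, 1, 0, 2)

rank = 3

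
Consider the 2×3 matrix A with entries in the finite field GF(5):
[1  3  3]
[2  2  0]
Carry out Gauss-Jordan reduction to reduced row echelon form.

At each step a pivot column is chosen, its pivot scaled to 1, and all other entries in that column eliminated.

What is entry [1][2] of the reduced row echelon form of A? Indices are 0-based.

M[1][2] = 4

step 1: normalize row 0 (÷1) = (1, 3, 3)
  row 1: subtract 2×row0 = (0, 1, 4)
step 2: normalize row 1 (÷1) = (0, 1, 4)
  row 0: subtract 3×row1 = (1, 0, 1)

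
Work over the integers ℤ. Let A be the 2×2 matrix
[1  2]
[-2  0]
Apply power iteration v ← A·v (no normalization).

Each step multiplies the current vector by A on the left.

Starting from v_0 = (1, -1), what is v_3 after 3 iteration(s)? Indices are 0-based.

v_3 = (-1, 10)

v_0 = (1, -1).
v_1 = A·v_0 = (-1, -2).
v_2 = A·v_1 = (-5, 2).
v_3 = A·v_2 = (-1, 10).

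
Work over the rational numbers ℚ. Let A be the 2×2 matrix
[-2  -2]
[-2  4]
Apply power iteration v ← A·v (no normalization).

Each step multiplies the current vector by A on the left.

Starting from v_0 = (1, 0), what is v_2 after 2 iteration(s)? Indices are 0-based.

v_2 = (8, -4)

v_0 = (1, 0).
v_1 = A·v_0 = (-2, -2).
v_2 = A·v_1 = (8, -4).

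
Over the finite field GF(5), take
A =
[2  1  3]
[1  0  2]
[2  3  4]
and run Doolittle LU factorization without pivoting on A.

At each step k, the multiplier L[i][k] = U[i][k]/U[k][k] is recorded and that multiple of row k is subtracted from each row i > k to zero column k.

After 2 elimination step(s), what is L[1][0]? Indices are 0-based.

[col 0] pivot 2
  R1 -= 3*R0 → (0, 2, 3)  (L[1][0] := 3)
  R2 -= 1*R0 → (0, 2, 1)  (L[2][0] := 1)
[col 1] pivot 2
  R2 -= 1*R1 → (0, 0, 3)  (L[2][1] := 1)

L[1][0] = 3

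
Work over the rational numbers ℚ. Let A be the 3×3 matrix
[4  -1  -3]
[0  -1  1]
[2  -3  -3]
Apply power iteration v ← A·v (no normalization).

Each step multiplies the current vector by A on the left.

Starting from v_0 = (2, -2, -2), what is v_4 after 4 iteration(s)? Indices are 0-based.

v_4 = (320, 64, 192)

v_0 = (2, -2, -2).
v_1 = A·v_0 = (16, 0, 16).
v_2 = A·v_1 = (16, 16, -16).
v_3 = A·v_2 = (96, -32, 32).
v_4 = A·v_3 = (320, 64, 192).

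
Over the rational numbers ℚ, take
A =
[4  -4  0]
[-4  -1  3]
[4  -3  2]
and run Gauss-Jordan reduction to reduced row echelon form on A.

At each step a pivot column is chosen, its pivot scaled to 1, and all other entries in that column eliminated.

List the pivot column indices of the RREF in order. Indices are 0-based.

pivot(0,0)=4: scale R0 → (1, -1, 0)
  clear (1,0): R1 −= (-4)R0 → (0, -5, 3)
  clear (2,0): R2 −= (4)R0 → (0, 1, 2)
pivot(1,1)=-5: scale R1 → (0, 1, -3/5)
  clear (0,1): R0 −= (-1)R1 → (1, 0, -3/5)
  clear (2,1): R2 −= (1)R1 → (0, 0, 13/5)
pivot(2,2)=13/5: scale R2 → (0, 0, 1)
  clear (0,2): R0 −= (-3/5)R2 → (1, 0, 0)
  clear (1,2): R1 −= (-3/5)R2 → (0, 1, 0)

pivot columns: 0, 1, 2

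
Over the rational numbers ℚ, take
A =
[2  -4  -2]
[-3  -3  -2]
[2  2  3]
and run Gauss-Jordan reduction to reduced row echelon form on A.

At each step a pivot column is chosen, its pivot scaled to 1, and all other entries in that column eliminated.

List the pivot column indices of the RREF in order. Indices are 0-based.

pivot(0,0)=2: scale R0 → (1, -2, -1)
  clear (1,0): R1 −= (-3)R0 → (0, -9, -5)
  clear (2,0): R2 −= (2)R0 → (0, 6, 5)
pivot(1,1)=-9: scale R1 → (0, 1, 5/9)
  clear (0,1): R0 −= (-2)R1 → (1, 0, 1/9)
  clear (2,1): R2 −= (6)R1 → (0, 0, 5/3)
pivot(2,2)=5/3: scale R2 → (0, 0, 1)
  clear (0,2): R0 −= (1/9)R2 → (1, 0, 0)
  clear (1,2): R1 −= (5/9)R2 → (0, 1, 0)

pivot columns: 0, 1, 2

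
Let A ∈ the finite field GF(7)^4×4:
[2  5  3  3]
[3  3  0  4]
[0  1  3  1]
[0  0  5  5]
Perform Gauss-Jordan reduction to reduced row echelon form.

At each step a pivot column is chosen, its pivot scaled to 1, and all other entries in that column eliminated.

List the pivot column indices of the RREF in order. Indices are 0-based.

pivot columns: 0, 1, 2, 3

pivot(0,0)=2: scale R0 → (1, 6, 5, 5)
  clear (1,0): R1 −= (3)R0 → (0, 6, 6, 3)
pivot(1,1)=6: scale R1 → (0, 1, 1, 4)
  clear (0,1): R0 −= (6)R1 → (1, 0, 6, 2)
  clear (2,1): R2 −= (1)R1 → (0, 0, 2, 4)
pivot(2,2)=2: scale R2 → (0, 0, 1, 2)
  clear (0,2): R0 −= (6)R2 → (1, 0, 0, 4)
  clear (1,2): R1 −= (1)R2 → (0, 1, 0, 2)
  clear (3,2): R3 −= (5)R2 → (0, 0, 0, 2)
pivot(3,3)=2: scale R3 → (0, 0, 0, 1)
  clear (0,3): R0 −= (4)R3 → (1, 0, 0, 0)
  clear (1,3): R1 −= (2)R3 → (0, 1, 0, 0)
  clear (2,3): R2 −= (2)R3 → (0, 0, 1, 0)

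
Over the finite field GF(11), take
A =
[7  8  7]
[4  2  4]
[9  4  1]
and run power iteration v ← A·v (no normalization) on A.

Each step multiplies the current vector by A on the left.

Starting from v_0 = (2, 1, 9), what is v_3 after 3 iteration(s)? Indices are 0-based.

v_0 = (2, 1, 9).
v_1 = A·v_0 = (8, 2, 9).
v_2 = A·v_1 = (3, 6, 1).
v_3 = A·v_2 = (10, 6, 8).

v_3 = (10, 6, 8)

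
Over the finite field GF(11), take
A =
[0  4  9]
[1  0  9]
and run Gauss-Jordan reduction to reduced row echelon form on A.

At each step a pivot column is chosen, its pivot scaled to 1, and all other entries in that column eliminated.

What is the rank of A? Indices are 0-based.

pivot(0,0): swap R0↔R1
pivot(0,0)=1: scale R0 → (1, 0, 9)
pivot(1,1)=4: scale R1 → (0, 1, 5)

rank = 2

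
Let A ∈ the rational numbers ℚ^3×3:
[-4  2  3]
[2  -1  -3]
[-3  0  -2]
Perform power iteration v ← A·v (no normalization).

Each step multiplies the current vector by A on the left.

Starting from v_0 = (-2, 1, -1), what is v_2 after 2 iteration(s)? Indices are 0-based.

v_2 = (-8, -8, -37)

v_0 = (-2, 1, -1).
v_1 = A·v_0 = (7, -2, 8).
v_2 = A·v_1 = (-8, -8, -37).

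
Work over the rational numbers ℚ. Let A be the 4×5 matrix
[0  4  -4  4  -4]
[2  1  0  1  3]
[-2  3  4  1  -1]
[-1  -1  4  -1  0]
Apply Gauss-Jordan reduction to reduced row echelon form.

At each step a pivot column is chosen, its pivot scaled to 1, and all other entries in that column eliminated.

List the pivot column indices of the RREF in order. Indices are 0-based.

pivot columns: 0, 1, 2, 3

pivot(0,0): swap R0↔R1
pivot(0,0)=2: scale R0 → (1, 1/2, 0, 1/2, 3/2)
  clear (2,0): R2 −= (-2)R0 → (0, 4, 4, 2, 2)
  clear (3,0): R3 −= (-1)R0 → (0, -1/2, 4, -1/2, 3/2)
pivot(1,1)=4: scale R1 → (0, 1, -1, 1, -1)
  clear (0,1): R0 −= (1/2)R1 → (1, 0, 1/2, 0, 2)
  clear (2,1): R2 −= (4)R1 → (0, 0, 8, -2, 6)
  clear (3,1): R3 −= (-1/2)R1 → (0, 0, 7/2, 0, 1)
pivot(2,2)=8: scale R2 → (0, 0, 1, -1/4, 3/4)
  clear (0,2): R0 −= (1/2)R2 → (1, 0, 0, 1/8, 13/8)
  clear (1,2): R1 −= (-1)R2 → (0, 1, 0, 3/4, -1/4)
  clear (3,2): R3 −= (7/2)R2 → (0, 0, 0, 7/8, -13/8)
pivot(3,3)=7/8: scale R3 → (0, 0, 0, 1, -13/7)
  clear (0,3): R0 −= (1/8)R3 → (1, 0, 0, 0, 13/7)
  clear (1,3): R1 −= (3/4)R3 → (0, 1, 0, 0, 8/7)
  clear (2,3): R2 −= (-1/4)R3 → (0, 0, 1, 0, 2/7)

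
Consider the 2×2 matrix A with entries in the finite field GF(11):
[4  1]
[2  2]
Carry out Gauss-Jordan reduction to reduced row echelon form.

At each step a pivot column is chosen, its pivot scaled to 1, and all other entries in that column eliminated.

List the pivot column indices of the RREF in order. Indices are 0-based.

step 1: normalize row 0 (÷4) = (1, 3)
  row 1: subtract 2×row0 = (0, 7)
step 2: normalize row 1 (÷7) = (0, 1)
  row 0: subtract 3×row1 = (1, 0)

pivot columns: 0, 1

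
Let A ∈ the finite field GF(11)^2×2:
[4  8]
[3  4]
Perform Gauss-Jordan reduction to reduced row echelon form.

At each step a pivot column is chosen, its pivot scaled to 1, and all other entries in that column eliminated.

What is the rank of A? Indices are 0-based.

pivot(0,0)=4: scale R0 → (1, 2)
  clear (1,0): R1 −= (3)R0 → (0, 9)
pivot(1,1)=9: scale R1 → (0, 1)
  clear (0,1): R0 −= (2)R1 → (1, 0)

rank = 2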